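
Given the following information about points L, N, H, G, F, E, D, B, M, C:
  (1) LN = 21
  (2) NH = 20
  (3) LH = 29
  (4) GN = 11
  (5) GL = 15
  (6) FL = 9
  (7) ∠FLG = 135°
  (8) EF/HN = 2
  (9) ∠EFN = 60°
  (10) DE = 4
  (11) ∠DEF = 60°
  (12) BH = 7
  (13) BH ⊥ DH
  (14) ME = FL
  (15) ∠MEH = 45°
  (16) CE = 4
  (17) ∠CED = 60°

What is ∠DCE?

Step 1: By the law of cosines on triangle CED: CD² = 4² + 4² − 2·4·4·cos(60°) = 16, so CD = 4.
Step 2: By the inverse law of cosines on triangle DCE: cos(∠DCE) = (4² + 4² − 4²) / (2·4·4) = 16/32 = 0.5, so ∠DCE = 60°.

Therefore, the measure of angle ∠DCE = 60°.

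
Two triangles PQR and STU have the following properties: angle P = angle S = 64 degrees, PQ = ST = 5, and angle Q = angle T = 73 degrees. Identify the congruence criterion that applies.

The given information matches ASA: Two pairs of corresponding angles and the included side are equal (Angle-Side-Angle).

ASA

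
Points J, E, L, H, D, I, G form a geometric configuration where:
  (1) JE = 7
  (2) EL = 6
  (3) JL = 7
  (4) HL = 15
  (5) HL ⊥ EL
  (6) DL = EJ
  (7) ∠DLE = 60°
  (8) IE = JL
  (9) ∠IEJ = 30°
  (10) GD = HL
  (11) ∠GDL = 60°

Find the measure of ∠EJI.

From the given relations: IE = JL = 7.
Step 1: By the law of cosines on triangle JEI: JI² = 7² + 7² − 2·7·7·cos(30°) = 13.13, so JI ≈ 3.62.
Step 2: By the inverse law of cosines on triangle EJI: cos(∠EJI) = (7² + 3.62² − 7²) / (2·7·3.62) = 13.13/50.73 = 0.2588, so ∠EJI = 75°.

Therefore, the measure of angle ∠EJI = 75°.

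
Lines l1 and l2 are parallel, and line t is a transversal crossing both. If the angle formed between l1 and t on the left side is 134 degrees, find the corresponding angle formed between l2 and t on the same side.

Corresponding angles formed by parallel lines and a transversal are equal.
The given angle is 134 degrees.
The corresponding angle = 134 degrees.

134 degrees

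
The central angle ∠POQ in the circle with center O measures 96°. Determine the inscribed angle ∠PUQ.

An inscribed angle intercepts an arc from a point on the circle, while the central angle intercepts the same arc from the center.
The inscribed angle is always half the central angle: 96° / 2 = 48°.

48°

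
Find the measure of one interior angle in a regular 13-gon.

Each interior angle of a regular n-gon is (n - 2) * 180 / n.
For n = 13: (13 - 2) * 180 / 13 = 1980/13 = 1980/13 degrees.

1980/13 degrees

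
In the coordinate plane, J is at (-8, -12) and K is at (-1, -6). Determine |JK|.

d = sqrt((-1 - -8)^2 + (-6 - -12)^2)
d = sqrt(7^2 + 6^2)
d = sqrt(49 + 36)
d = sqrt(85)

sqrt(85)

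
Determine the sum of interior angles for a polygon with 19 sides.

The sum of interior angles of an n-sided polygon is (n - 2) * 180.
For n = 19: (19 - 2) * 180 = 17 * 180 = 3060 degrees.

3060 degrees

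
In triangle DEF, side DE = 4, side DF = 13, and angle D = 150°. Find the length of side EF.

Law of cosines: EF^2 = 4^2 + 13^2 - 2(4)(13)cos(150°) = 52*sqrt(3) + 185, so EF = sqrt(52*sqrt(3) + 185).

sqrt(52*sqrt(3) + 185)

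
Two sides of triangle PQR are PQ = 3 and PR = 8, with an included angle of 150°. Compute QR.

Law of cosines: QR^2 = 3^2 + 8^2 - 2(3)(8)cos(150°) = 24*sqrt(3) + 73, so QR = sqrt(24*sqrt(3) + 73).

sqrt(24*sqrt(3) + 73)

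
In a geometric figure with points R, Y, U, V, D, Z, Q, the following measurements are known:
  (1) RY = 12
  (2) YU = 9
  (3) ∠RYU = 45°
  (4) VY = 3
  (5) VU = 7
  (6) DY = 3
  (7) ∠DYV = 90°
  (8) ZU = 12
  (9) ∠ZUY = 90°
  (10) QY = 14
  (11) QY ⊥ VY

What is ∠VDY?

Step 1: By the law of cosines on triangle DYV: DV² = 3² + 3² − 2·3·3·cos(90°) = 18, so DV = 3·√2.
Step 2: By the inverse law of cosines on triangle VDY: cos(∠VDY) = ((3·√2)² + 3² − 3²) / (2·3·√2·3) = 18/25.46 = 0.7071, so ∠VDY = 45°.

Therefore, the measure of angle ∠VDY = 45°.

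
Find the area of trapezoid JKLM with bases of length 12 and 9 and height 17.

A trapezoid's area equals the midsegment times the height.
The midsegment is (12 + 9) / 2 = 21/2.
Area = 21/2 * 17 = 357/2.

357/2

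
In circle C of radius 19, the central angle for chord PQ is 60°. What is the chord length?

Chord = 2(19) sin(30°) = 19

19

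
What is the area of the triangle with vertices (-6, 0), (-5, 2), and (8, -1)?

Using the Shoelace formula for a triangle:
Area = (1/2)|x0(y1 - y2) + x1(y2 - y0) + x2(y0 - y1)|
Area = (1/2)|-6(2 - -1) + -5(-1 - 0) + 8(0 - 2)|
Area = (1/2)|-18 + 5 + -16|
Area = (1/2)|-29|
Area = (1/2)(29)
Area = 29/2

29/2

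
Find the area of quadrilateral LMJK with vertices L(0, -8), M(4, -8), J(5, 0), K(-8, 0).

Shoelace: sum of cross terms = 136, Area = (1/2)|136| = 68

68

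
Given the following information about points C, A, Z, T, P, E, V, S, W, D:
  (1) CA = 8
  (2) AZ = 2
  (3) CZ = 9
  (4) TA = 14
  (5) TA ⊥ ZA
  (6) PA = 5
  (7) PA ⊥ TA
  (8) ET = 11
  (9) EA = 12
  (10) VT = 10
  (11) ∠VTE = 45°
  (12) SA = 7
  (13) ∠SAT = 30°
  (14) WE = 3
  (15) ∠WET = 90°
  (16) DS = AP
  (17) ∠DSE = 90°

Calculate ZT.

Step 1: By the law of cosines on triangle ZAT: ZT² = 2² + 14² − 2·2·14·cos(90°) = 200, so ZT = 10·√2.

Therefore, the length of ZT = 10·√2.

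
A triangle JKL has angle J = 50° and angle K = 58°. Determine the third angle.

By the triangle angle sum property, the three interior angles of any triangle add up to 180°.
We know angle J = 50° and angle K = 58°, so their sum is 108°.
Therefore angle L = 180° - 108° = 72°.

72 degrees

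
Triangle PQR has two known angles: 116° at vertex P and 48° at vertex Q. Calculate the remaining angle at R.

Let angle R = x. Then 116 + 48 + x = 180.
x = 180 - 164 = 16 degrees.

16 degrees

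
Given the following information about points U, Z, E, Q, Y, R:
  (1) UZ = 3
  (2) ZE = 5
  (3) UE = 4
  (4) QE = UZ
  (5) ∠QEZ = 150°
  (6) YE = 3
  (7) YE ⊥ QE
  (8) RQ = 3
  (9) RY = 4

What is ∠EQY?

From the given relations: QE = UZ = 3.
Step 1: By the law of cosines on triangle QEY: QY² = 3² + 3² − 2·3·3·cos(90°) = 18, so QY = 3·√2.
Step 2: By the inverse law of cosines on triangle EQY: cos(∠EQY) = (3² + (3·√2)² − 3²) / (2·3·3·√2) = 18/25.46 = 0.7071, so ∠EQY = 45°.

Therefore, the measure of angle ∠EQY = 45°.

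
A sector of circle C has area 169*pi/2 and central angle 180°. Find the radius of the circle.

Sector area A = πr² × θ/360, so r² = 360A / (πθ).
r² = 360 × 169*pi/2 / (π × 180)
r² = 169
r = 13

13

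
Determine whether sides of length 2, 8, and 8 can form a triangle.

Yes.
The triangle inequality requires that the sum of any two sides exceeds the third.
Here 2 + 8 = 10 > 8, so the condition is met.

Yes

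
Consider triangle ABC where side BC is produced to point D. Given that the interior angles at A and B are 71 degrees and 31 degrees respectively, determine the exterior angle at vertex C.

Exterior angle = 71 + 31 = 102 degrees (exterior angle theorem).

102 degrees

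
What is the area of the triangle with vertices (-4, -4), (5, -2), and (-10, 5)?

The Shoelace formula computes the area from vertex coordinates by summing cross products.
For vertices (-4,-4), (5,-2), (-10,5):
Signed sum = -4*-2 - 5*-4 + 5*5 - -10*-2 + -10*-4 - -4*5
= 28 + 5 + 60 = 93
Area = (1/2)|93| = 93/2.

93/2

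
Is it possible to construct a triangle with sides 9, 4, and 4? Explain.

No.
The triangle inequality is violated: 4 + 4 = 8 ≤ 9.
These lengths cannot form a triangle.

No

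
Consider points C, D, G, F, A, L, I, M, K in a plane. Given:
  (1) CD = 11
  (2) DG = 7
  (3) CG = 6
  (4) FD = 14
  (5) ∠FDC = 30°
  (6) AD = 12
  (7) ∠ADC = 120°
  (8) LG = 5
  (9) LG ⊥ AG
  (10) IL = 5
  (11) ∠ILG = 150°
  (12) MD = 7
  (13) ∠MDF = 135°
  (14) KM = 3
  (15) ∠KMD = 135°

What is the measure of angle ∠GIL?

Step 1: By the law of cosines on triangle ILG: IG² = 5² + 5² − 2·5·5·cos(150°) = 93.3, so IG ≈ 9.66.
Step 2: By the inverse law of cosines on triangle GIL: cos(∠GIL) = (9.66² + 5² − 5²) / (2·9.66·5) = 93.3/96.59 = 0.9659, so ∠GIL = 15°.

Therefore, the measure of angle ∠GIL = 15°.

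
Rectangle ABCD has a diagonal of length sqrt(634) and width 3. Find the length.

Using the Pythagorean theorem: d^2 = a^2 + b^2
b^2 = d^2 - a^2
b^2 = 634 - 9
b^2 = 625
b = sqrt(625) = 25

25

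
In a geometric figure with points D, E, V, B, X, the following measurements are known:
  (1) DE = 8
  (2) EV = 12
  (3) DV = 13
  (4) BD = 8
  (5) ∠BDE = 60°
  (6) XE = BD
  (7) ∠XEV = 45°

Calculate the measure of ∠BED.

Step 1: By the law of cosines on triangle EDB: EB² = 8² + 8² − 2·8·8·cos(60°) = 64, so EB = 8.
Step 2: By the inverse law of cosines on triangle BED: cos(∠BED) = (8² + 8² − 8²) / (2·8·8) = 64/128 = 0.5, so ∠BED = 60°.

Therefore, the measure of angle ∠BED = 60°.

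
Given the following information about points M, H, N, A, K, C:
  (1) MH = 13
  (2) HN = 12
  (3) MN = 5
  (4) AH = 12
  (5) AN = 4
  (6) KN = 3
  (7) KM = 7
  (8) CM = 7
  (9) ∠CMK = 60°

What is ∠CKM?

Step 1: By the law of cosines on triangle KMC: KC² = 7² + 7² − 2·7·7·cos(60°) = 49, so KC = 7.
Step 2: By the inverse law of cosines on triangle CKM: cos(∠CKM) = (7² + 7² − 7²) / (2·7·7) = 49/98 = 0.5, so ∠CKM = 60°.

Therefore, the measure of angle ∠CKM = 60°.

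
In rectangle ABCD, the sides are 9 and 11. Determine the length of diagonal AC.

A rectangle's diagonal splits it into two right triangles, with the diagonal as the hypotenuse.
By the Pythagorean theorem, d^2 = 9^2 + 11^2 = 202.
Therefore d = sqrt(202).

sqrt(202)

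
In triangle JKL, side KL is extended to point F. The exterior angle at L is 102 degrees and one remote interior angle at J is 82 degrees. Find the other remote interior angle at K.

The exterior angle theorem states that an exterior angle equals the sum of the two non-adjacent interior angles.
So 102 = 82 + angle K, which gives angle K = 102 - 82 = 20 degrees.

20 degrees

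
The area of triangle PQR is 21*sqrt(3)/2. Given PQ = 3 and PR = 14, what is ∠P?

sin(C) = 2 * 21*sqrt(3)/2 / (3 * 14) = sqrt(3)/2, so C = arcsin(sqrt(3)/2) = 60°.
Since sin(180° - C) = sin(C), the obtuse angle 120° gives the same area, so C = 60° or C = 120°.

60° or 120°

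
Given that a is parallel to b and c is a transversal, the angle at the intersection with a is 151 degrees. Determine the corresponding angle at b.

Corresponding angles formed by parallel lines and a transversal are equal.
The given angle is 151 degrees.
The corresponding angle = 151 degrees.

151 degrees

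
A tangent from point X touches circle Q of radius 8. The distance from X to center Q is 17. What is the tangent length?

The tangent, radius, and line from the external point to the center form a right triangle.
The right angle is where the tangent meets the radius.
By the Pythagorean theorem: tangent² + 8² = 17²
tangent² = 289 - 64 = 225
tangent = 15

15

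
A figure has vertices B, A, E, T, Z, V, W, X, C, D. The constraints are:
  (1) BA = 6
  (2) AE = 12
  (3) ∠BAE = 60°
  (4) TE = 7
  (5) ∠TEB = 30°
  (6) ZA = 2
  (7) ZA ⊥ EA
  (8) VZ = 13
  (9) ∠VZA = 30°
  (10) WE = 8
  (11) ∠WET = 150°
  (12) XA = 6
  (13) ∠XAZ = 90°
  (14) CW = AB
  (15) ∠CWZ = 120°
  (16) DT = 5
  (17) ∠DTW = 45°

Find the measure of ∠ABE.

Step 1: By the law of cosines on triangle BAE: BE² = 6² + 12² − 2·6·12·cos(60°) = 108, so BE = 6·√3.
Step 2: By the inverse law of cosines on triangle ABE: cos(∠ABE) = (6² + (6·√3)² − 12²) / (2·6·6·√3) = 0/124.71 = 0, so ∠ABE = 90°.

Therefore, the measure of angle ∠ABE = 90°.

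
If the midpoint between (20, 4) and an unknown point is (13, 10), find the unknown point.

Using the midpoint formula: M = ((x1 + x2)/2, (y1 + y2)/2)
We know M = (13, 10) and S = (20, 4)
For x: 13 = (20 + x2)/2, so x2 = 2*13 - 20 = 6
For y: 10 = (4 + y2)/2, so y2 = 2*10 - 4 = 16
Q = (6, 16)

(6, 16)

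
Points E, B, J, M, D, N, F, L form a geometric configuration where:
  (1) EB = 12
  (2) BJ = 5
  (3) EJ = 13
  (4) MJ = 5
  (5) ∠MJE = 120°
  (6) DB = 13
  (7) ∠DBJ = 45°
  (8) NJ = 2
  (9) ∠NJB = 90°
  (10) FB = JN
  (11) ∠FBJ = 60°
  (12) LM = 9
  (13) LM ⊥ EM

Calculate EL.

Step 1: By the law of cosines on triangle EJM: EM² = 13² + 5² − 2·13·5·cos(120°) = 259, so EM ≈ 16.09.
Step 2: By the law of cosines on triangle EML: EL² = 16.09² + 9² − 2·16.09·9·cos(90°) = 340, so EL = 2·√85.

Therefore, the length of EL = 2·√85.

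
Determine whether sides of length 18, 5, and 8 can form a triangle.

The longest side is 18. The other two sides sum to 5 + 8 = 13.
Since 13 ≤ 18, the two shorter sides cannot reach around to close the triangle.

No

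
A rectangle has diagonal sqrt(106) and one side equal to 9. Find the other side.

b = sqrt(d^2 - a^2) = sqrt(106 - 81) = sqrt(25) = 5

5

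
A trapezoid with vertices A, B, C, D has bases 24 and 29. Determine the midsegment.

The midsegment of a trapezoid = (base1 + base2) / 2
midsegment = (24 + 29) / 2
midsegment = 53 / 2
midsegment = 53/2

53/2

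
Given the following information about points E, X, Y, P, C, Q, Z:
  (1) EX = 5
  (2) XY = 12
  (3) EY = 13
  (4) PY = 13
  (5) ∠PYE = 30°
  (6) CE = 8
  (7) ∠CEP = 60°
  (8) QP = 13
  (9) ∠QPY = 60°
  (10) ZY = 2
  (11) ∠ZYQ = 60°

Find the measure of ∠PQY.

Step 1: By the law of cosines on triangle QPY: QY² = 13² + 13² − 2·13·13·cos(60°) = 169, so QY = 13.
Step 2: By the inverse law of cosines on triangle PQY: cos(∠PQY) = (13² + 13² − 13²) / (2·13·13) = 169/338 = 0.5, so ∠PQY = 60°.

Therefore, the measure of angle ∠PQY = 60°.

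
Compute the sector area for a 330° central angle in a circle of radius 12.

Sector area = πr² × θ/360
= π × 12² × 11/12
= π × 144 × 11/12
= 132*pi

132*pi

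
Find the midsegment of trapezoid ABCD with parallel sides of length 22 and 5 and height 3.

The midsegment (median) of a trapezoid connects the midpoints of the non-parallel sides.
Its length is the average of the two bases: (22 + 5) / 2 = 27/2.

27/2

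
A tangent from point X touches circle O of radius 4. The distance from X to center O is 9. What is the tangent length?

tangent = √(d² - r²) = √(9² - 4²) = √(81 - 16) = √65 = sqrt(65)

sqrt(65)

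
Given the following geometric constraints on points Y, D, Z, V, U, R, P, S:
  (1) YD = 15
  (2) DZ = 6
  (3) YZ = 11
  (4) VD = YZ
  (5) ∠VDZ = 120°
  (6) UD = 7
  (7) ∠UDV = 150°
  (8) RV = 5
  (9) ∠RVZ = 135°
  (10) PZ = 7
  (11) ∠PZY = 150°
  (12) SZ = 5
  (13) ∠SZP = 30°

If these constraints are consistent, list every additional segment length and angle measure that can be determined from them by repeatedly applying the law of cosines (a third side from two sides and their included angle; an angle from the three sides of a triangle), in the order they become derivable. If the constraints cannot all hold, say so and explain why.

The constraints are consistent. Derivable facts, in order:
After 1 step:
- PS ≈ 3.66
- VU ≈ 17.42
- YP ≈ 17.42
- ZV ≈ 14.93
- ∠DYZ = 20.05°
- ∠DZY = 121.01°
- ∠YDZ = 38.94°
After 2 steps:
- ZR ≈ 18.8
- ∠DUV = 18.41°
- ∠DVU = 11.59°
- ∠DVZ = 20.36°
- ∠DZV = 39.64°
- ∠PSZ = 106.88°
- ∠PYZ = 11.59°
- ∠SPZ = 43.12°
- ∠YPZ = 18.41°
After 3 steps:
- ∠RZV = 10.84°
- ∠VRZ = 34.16°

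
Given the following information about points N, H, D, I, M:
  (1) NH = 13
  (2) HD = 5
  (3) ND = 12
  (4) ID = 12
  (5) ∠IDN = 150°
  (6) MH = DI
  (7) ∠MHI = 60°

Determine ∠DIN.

Step 1: By the law of cosines on triangle IDN: IN² = 12² + 12² − 2·12·12·cos(150°) = 537.42, so IN ≈ 23.18.
Step 2: By the inverse law of cosines on triangle DIN: cos(∠DIN) = (12² + 23.18² − 12²) / (2·12·23.18) = 537.42/556.37 = 0.9659, so ∠DIN = 15°.

Therefore, the measure of angle ∠DIN = 15°.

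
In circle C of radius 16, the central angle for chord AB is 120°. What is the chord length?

Drop a perpendicular from the center to the chord, bisecting both the chord and the central angle.
Each half-chord = r sin(θ/2) = 16 sin(60°).
The full chord = 2 × 16 × sin(60°) = 16*sqrt(3).

16*sqrt(3)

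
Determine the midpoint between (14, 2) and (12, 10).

The midpoint is the point halfway along the segment.
Move half the horizontal distance: 14 + (12 - 14)/2 = 14 + -2/2 = 13
Move half the vertical distance: 2 + (10 - 2)/2 = 2 + 8/2 = 6
Midpoint = (13, 6)

(13, 6)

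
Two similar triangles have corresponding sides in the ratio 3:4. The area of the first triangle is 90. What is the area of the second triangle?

For similar figures, the area ratio equals the square of the side ratio.
Side ratio (the first triangle to the second triangle) = 3:4, so area ratio = 3^2:4^2 = 9:16.
If the area of the first triangle is 90, then the area of the second triangle = 90 * (16/9) = 160.

160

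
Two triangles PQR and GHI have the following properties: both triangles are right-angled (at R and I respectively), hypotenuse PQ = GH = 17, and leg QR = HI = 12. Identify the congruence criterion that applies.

The given information matches HL: The hypotenuse and one leg of two right triangles are equal (Hypotenuse-Leg).

HL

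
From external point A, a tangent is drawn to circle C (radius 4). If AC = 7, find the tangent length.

The tangent, radius, and line from the external point to the center form a right triangle.
The right angle is where the tangent meets the radius.
By the Pythagorean theorem: tangent² + 4² = 7²
tangent² = 49 - 16 = 33
tangent = sqrt(33)

sqrt(33)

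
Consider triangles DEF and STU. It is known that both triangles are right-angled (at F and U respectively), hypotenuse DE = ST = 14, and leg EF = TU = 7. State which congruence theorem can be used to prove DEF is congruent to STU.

The given information matches HL: The hypotenuse and one leg of two right triangles are equal (Hypotenuse-Leg).

HL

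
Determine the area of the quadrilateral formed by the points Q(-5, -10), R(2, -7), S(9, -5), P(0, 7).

Using the Shoelace formula for a quadrilateral (vertices in order):
Area = (1/2)|sum of (x_i * y_(i+1) - x_(i+1) * y_i)|
Terms: (-5*-7 - 2*-10) = 55, (2*-5 - 9*-7) = 53, (9*7 - 0*-5) = 63, (0*-10 - -5*7) = 35
Sum = 206
Area = (1/2)(206) = 103

103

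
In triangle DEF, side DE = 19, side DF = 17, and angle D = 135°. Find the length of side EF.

By the law of cosines: EF^2 = DE^2 + DF^2 - 2*DE*DF*cos(D)
EF^2 = 19^2 + 17^2 - 2*19*17*cos(135°)
EF^2 = 361 + 289 - 646*(-sqrt(2)/2)
EF^2 = 323*sqrt(2) + 650
EF = sqrt(323*sqrt(2) + 650)

sqrt(323*sqrt(2) + 650)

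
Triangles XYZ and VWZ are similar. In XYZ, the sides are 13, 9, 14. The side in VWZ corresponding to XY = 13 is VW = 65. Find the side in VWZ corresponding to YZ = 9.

Similar triangles have proportional sides. Setting up the proportion:
VW / XY = WZ / YZ
65 / 13 = WZ / 9
WZ = 9 * 65 / 13 = 45.

45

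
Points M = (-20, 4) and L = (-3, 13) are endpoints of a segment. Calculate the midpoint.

The midpoint is the average of the coordinates:
x: (-20 + -3)/2 = -23/2
y: (4 + 13)/2 = 17/2
Midpoint = (-23/2, 17/2)

(-23/2, 17/2)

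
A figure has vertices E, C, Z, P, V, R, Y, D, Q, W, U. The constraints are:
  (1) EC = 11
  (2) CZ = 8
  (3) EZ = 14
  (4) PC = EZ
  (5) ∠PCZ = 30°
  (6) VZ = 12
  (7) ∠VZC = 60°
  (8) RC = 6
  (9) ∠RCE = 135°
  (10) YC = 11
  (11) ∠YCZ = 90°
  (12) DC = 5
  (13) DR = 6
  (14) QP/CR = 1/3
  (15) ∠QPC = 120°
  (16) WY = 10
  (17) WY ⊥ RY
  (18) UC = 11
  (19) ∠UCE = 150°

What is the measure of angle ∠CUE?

Step 1: By the law of cosines on triangle UCE: UE² = 11² + 11² − 2·11·11·cos(150°) = 451.58, so UE ≈ 21.25.
Step 2: By the inverse law of cosines on triangle CUE: cos(∠CUE) = (11² + 21.25² − 11²) / (2·11·21.25) = 451.58/467.51 = 0.9659, so ∠CUE = 15°.

Therefore, the measure of angle ∠CUE = 15°.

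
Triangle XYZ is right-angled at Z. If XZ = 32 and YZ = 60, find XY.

By the Pythagorean theorem: XY^2 = XZ^2 + YZ^2
XY^2 = 32^2 + 60^2 = 1024 + 3600 = 4624
XY = sqrt(4624) = 68

68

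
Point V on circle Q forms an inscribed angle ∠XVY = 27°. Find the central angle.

The inscribed angle theorem states that a central angle is always twice any inscribed angle that subtends the same arc.
Since the inscribed angle is 27°, the central angle = 2 × 27° = 54°.

54°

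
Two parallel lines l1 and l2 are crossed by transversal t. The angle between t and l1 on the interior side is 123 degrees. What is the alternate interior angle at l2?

Alternate interior angles formed by parallel lines and a transversal are equal.
The given angle is 123 degrees.
The alternate interior angle = 123 degrees.

123 degrees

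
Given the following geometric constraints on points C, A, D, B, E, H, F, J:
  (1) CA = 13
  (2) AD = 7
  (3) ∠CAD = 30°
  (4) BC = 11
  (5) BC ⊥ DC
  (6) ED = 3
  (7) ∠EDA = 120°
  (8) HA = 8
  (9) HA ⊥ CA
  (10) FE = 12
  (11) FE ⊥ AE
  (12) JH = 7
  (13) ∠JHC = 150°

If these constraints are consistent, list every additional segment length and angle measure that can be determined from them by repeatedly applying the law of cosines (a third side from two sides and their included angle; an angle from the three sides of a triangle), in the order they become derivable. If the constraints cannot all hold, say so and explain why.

The constraints are consistent. Derivable facts, in order:
After 1 step:
- AE = √79
- CD ≈ 7.77
- CH ≈ 15.26
After 2 steps:
- AF ≈ 14.93
- CJ ≈ 21.61
- DB ≈ 13.47
- ∠ACD = 26.77°
- ∠ACH = 31.61°
- ∠ADC = 123.23°
- ∠AED = 43°
- ∠AHC = 58.39°
- ∠DAE = 17°
After 3 steps:
- ∠AFE = 36.53°
- ∠BDC = 54.76°
- ∠CBD = 35.24°
- ∠CJH = 20.68°
- ∠EAF = 53.47°
- ∠HCJ = 9.32°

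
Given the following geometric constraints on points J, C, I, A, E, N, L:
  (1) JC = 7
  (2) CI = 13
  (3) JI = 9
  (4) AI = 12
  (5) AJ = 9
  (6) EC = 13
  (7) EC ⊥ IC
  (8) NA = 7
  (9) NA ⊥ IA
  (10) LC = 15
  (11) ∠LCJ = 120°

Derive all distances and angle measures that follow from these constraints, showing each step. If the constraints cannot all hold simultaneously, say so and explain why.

The constraints are consistent.

Step 1: From JC = 7, CL = 15, and ∠JCL = 120°, by the law of cosines:
  JL² = JC² + CL² - 2·JC·CL·cos(120°) = 49 + 225 + 105 = 379
  JL ≈ 19.47

Step 2: From IC = 13, CE = 13, and ∠ICE = 90°, by the law of cosines:
  IE² = IC² + CE² - 2·IC·CE·cos(90°) = 169 + 169 - 0 = 338
  IE = 13·√2

Step 3: From IA = 12, AN = 7, and ∠IAN = 90°, by the law of cosines:
  IN² = IA² + AN² - 2·IA·AN·cos(90°) = 144 + 49 - 0 = 193
  IN = √193

Step 4: From JA = 9, JI = 9, AI = 12, by the inverse law of cosines:
  cos(∠AJI) = (JA² + JI² - AI²) / (2·JA·JI)
  ∠AJI = 83.62°

Step 5: From JC = 7, JI = 9, CI = 13, by the inverse law of cosines:
  cos(∠CJI) = (JC² + JI² - CI²) / (2·JC·JI)
  ∠CJI = 108.03°

Step 6: From CI = 13, CJ = 7, IJ = 9, by the inverse law of cosines:
  cos(∠ICJ) = (CI² + CJ² - IJ²) / (2·CI·CJ)
  ∠ICJ = 41.17°

Step 7: From IA = 12, IJ = 9, AJ = 9, by the inverse law of cosines:
  cos(∠AIJ) = (IA² + IJ² - AJ²) / (2·IA·IJ)
  ∠AIJ = 48.19°

Step 8: From IC = 13, IJ = 9, CJ = 7, by the inverse law of cosines:
  cos(∠CIJ) = (IC² + IJ² - CJ²) / (2·IC·IJ)
  ∠CIJ = 30.8°

Step 9: From AI = 12, AJ = 9, IJ = 9, by the inverse law of cosines:
  cos(∠IAJ) = (AI² + AJ² - IJ²) / (2·AI·AJ)
  ∠IAJ = 48.19°

Step 10: From JC = 7, JL = 19.47, CL = 15, by the inverse law of cosines:
  cos(∠CJL) = (JC² + JL² - CL²) / (2·JC·JL)
  ∠CJL = 41.86°

Step 11: From IA = 12, IN = √193, AN = 7, by the inverse law of cosines:
  cos(∠AIN) = (IA² + IN² - AN²) / (2·IA·IN)
  ∠AIN = 30.26°

Step 12: From IC = 13, IE = 13·√2, CE = 13, by the inverse law of cosines:
  cos(∠CIE) = (IC² + IE² - CE²) / (2·IC·IE)
  ∠CIE = 45°

Step 13: From EC = 13, EI = 13·√2, CI = 13, by the inverse law of cosines:
  cos(∠CEI) = (EC² + EI² - CI²) / (2·EC·EI)
  ∠CEI = 45°

Step 14: From NA = 7, NI = √193, AI = 12, by the inverse law of cosines:
  cos(∠ANI) = (NA² + NI² - AI²) / (2·NA·NI)
  ∠ANI = 59.74°

Step 15: From LC = 15, LJ = 19.47, CJ = 7, by the inverse law of cosines:
  cos(∠CLJ) = (LC² + LJ² - CJ²) / (2·LC·LJ)
  ∠CLJ = 18.14°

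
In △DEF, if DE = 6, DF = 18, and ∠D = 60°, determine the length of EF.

By the law of cosines: EF^2 = DE^2 + DF^2 - 2*DE*DF*cos(D)
EF^2 = 6^2 + 18^2 - 2*6*18*cos(60°)
EF^2 = 36 + 324 - 216*(1/2)
EF^2 = 252
EF = 6*sqrt(7)

6*sqrt(7)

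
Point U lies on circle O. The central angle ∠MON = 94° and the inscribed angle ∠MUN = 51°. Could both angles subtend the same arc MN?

By the inscribed angle theorem, the inscribed angle for a central angle of 94° should be 94° / 2 = 47°.
The given inscribed angle is 51°, which does not equal 47°.
Therefore, no, they do not correspond to the same arc.

No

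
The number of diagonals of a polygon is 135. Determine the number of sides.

Using d = n(n - 3)/2, we solve 135 = n(n - 3)/2.
So n(n - 3) = 270.
Testing n = 18: 18 * 15 = 270 = 270. Correct.
The polygon has 18 sides.

18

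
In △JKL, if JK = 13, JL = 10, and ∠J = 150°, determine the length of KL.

Law of cosines: KL^2 = 13^2 + 10^2 - 2(13)(10)cos(150°) = 130*sqrt(3) + 269, so KL = sqrt(130*sqrt(3) + 269).

sqrt(130*sqrt(3) + 269)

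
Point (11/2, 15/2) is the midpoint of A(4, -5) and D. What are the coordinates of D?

Using the midpoint formula: M = ((x1 + x2)/2, (y1 + y2)/2)
We know M = (11/2, 15/2) and A = (4, -5)
For x: 11/2 = (4 + x2)/2, so x2 = 2*11/2 - 4 = 7
For y: 15/2 = (-5 + y2)/2, so y2 = 2*15/2 - -5 = 20
D = (7, 20)

(7, 20)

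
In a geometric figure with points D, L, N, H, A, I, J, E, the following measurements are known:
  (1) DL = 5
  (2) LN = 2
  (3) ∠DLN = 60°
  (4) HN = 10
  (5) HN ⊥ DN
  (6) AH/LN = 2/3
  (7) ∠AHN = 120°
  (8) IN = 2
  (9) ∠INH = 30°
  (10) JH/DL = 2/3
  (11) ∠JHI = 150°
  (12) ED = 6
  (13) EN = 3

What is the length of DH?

Step 1: By the law of cosines on triangle DLN: DN² = 5² + 2² − 2·5·2·cos(60°) = 19, so DN = √19.
Step 2: By the law of cosines on triangle DNH: DH² = √19² + 10² − 2·√19·10·cos(90°) = 119, so DH = √119.

Therefore, the length of DH = √119.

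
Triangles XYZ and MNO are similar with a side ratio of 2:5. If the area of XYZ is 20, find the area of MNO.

Area ratio = (2/5)^2 = 4/25. Area of MNO = 20 * 25/4 = 125.

125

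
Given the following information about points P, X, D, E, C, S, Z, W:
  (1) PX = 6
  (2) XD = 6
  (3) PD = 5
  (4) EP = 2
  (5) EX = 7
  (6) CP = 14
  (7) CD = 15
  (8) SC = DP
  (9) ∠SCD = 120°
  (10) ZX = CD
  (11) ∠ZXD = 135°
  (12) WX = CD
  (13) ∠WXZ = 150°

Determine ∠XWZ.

From the given relations: WX = CD = 15; ZX = CD = 15.
Step 1: By the law of cosines on triangle WXZ: WZ² = 15² + 15² − 2·15·15·cos(150°) = 839.71, so WZ ≈ 28.98.
Step 2: By the inverse law of cosines on triangle XWZ: cos(∠XWZ) = (15² + 28.98² − 15²) / (2·15·28.98) = 839.71/869.33 = 0.9659, so ∠XWZ = 15°.

Therefore, the measure of angle ∠XWZ = 15°.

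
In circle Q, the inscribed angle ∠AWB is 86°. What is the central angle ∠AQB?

The inscribed angle theorem states that a central angle is always twice any inscribed angle that subtends the same arc.
Since the inscribed angle is 86°, the central angle = 2 × 86° = 172°.

172°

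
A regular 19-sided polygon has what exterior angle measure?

Each exterior angle of a regular n-gon is 360 / n.
For n = 19: 360 / 19 = 360/19 degrees.

360/19 degrees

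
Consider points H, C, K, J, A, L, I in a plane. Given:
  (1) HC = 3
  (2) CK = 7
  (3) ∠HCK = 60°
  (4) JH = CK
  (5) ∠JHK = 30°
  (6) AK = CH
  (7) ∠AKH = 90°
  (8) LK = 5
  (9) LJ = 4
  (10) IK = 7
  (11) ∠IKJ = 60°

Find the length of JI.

From the given relations: JH = CK = 7.
Step 1: By the law of cosines on triangle HCK: HK² = 3² + 7² − 2·3·7·cos(60°) = 37, so HK = √37.
Step 2: By the law of cosines on triangle JHK: JK² = 7² + √37² − 2·7·√37·cos(30°) = 12.25, so JK ≈ 3.5.
Step 3: By the law of cosines on triangle JKI: JI² = 3.5² + 7² − 2·3.5·7·cos(60°) = 36.75, so JI = 7/2·√3.

Therefore, the length of JI = 7/2·√3.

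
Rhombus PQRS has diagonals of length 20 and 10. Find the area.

Area = (20 * 10) / 2 = 200 / 2 = 100

100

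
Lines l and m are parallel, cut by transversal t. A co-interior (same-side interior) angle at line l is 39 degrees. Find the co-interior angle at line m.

Co-interior angles sum to 180: 180 - 39 = 141 degrees.

141 degrees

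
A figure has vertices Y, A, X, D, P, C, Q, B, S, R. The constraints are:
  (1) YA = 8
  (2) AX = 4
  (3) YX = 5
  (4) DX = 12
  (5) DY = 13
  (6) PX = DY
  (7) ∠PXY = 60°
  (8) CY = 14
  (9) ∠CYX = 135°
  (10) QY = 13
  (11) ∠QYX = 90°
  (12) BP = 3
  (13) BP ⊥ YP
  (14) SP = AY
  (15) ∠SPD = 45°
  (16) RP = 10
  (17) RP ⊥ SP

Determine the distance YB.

From the given relations: PX = DY = 13.
Step 1: By the law of cosines on triangle PXY: PY² = 13² + 5² − 2·13·5·cos(60°) = 129, so PY = √129.
Step 2: By the law of cosines on triangle YPB: YB² = √129² + 3² − 2·√129·3·cos(90°) = 138, so YB = √138.

Therefore, the length of YB = √138.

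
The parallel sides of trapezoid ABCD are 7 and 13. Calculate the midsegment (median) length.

midsegment = (7 + 13) / 2 = 20 / 2 = 10

10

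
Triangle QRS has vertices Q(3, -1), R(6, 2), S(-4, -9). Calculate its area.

Using the Shoelace formula for a triangle:
Area = (1/2)|x0(y1 - y2) + x1(y2 - y0) + x2(y0 - y1)|
Area = (1/2)|3(2 - -9) + 6(-9 - -1) + -4(-1 - 2)|
Area = (1/2)|33 + -48 + 12|
Area = (1/2)|-3|
Area = (1/2)(3)
Area = 3/2

3/2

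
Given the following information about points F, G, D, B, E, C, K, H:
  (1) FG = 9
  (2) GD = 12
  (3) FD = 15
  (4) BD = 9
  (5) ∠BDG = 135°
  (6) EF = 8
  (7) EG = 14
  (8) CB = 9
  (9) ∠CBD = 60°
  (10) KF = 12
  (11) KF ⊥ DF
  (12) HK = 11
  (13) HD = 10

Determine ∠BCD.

Step 1: By the law of cosines on triangle CBD: CD² = 9² + 9² − 2·9·9·cos(60°) = 81, so CD = 9.
Step 2: By the inverse law of cosines on triangle BCD: cos(∠BCD) = (9² + 9² − 9²) / (2·9·9) = 81/162 = 0.5, so ∠BCD = 60°.

Therefore, the measure of angle ∠BCD = 60°.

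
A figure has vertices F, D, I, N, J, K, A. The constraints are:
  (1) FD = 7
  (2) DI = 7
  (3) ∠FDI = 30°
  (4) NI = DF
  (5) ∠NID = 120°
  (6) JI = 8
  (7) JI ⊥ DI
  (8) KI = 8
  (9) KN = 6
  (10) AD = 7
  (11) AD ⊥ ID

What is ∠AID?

Step 1: By the law of cosines on triangle IDA: IA² = 7² + 7² − 2·7·7·cos(90°) = 98, so IA = 7·√2.
Step 2: By the inverse law of cosines on triangle AID: cos(∠AID) = ((7·√2)² + 7² − 7²) / (2·7·√2·7) = 98/138.59 = 0.7071, so ∠AID = 45°.

Therefore, the measure of angle ∠AID = 45°.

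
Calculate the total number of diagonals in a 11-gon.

The number of diagonals in an n-gon is n(n - 3)/2.
For n = 11: 11(11 - 3)/2 = 11 × 8 / 2 = 44.

44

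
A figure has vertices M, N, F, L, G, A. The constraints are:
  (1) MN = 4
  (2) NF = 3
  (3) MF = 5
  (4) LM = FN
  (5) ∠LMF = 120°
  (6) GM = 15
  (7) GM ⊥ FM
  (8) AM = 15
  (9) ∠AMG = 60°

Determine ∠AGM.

Step 1: By the law of cosines on triangle GMA: GA² = 15² + 15² − 2·15·15·cos(60°) = 225, so GA = 15.
Step 2: By the inverse law of cosines on triangle AGM: cos(∠AGM) = (15² + 15² − 15²) / (2·15·15) = 225/450 = 0.5, so ∠AGM = 60°.

Therefore, the measure of angle ∠AGM = 60°.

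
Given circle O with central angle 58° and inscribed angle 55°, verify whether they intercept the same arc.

By the inscribed angle theorem, the inscribed angle for a central angle of 58° should be 58° / 2 = 29°.
The given inscribed angle is 55°, which does not equal 29°.
Therefore, no, they do not correspond to the same arc.

No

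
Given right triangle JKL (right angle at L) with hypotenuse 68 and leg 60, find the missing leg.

By the Pythagorean theorem: KL^2 = JK^2 - JL^2
KL^2 = 68^2 - 60^2 = 4624 - 3600 = 1024
KL = sqrt(1024) = 32

32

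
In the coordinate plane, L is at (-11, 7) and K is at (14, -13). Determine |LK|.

d = sqrt((14 - -11)^2 + (-13 - 7)^2)
d = sqrt(25^2 + -20^2)
d = sqrt(625 + 400)
d = sqrt(1025) = 5*sqrt(41)

5*sqrt(41)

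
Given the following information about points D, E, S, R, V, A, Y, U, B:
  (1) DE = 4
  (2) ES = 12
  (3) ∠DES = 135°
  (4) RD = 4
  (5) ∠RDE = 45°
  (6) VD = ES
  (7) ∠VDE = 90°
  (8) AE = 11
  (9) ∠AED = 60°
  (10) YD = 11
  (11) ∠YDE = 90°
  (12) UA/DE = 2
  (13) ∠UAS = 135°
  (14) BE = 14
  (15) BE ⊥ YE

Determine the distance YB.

Step 1: By the law of cosines on triangle EDY: EY² = 4² + 11² − 2·4·11·cos(90°) = 137, so EY = √137.
Step 2: By the law of cosines on triangle YEB: YB² = √137² + 14² − 2·√137·14·cos(90°) = 333, so YB = 3·√37.

Therefore, the length of YB = 3·√37.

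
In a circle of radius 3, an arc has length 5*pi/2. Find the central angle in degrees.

The full circumference is 2πr = 6*pi.
The arc is 5*pi/2 / 6*pi = 5/12 of the full circle.
So the central angle = 5/12 × 360° = 150°.

150°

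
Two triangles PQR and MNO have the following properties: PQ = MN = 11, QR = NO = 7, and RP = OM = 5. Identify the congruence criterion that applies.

Consider the given information: PQ = MN = 11, QR = NO = 7, and RP = OM = 5
This is not AAS or HL: AAS requires two angles and a non-included side. HL only applies to right triangles with matching hypotenuse and leg.
The correct criterion is SSS. All three pairs of corresponding sides are equal (Side-Side-Side).

SSS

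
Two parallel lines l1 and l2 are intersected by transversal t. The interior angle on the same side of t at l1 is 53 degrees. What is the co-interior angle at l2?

Co-interior angles (same-side interior) formed by parallel lines and a transversal are supplementary (sum to 180 degrees).
The given angle is 53 degrees.
The co-interior angle = 180 - 53 = 127 degrees.

127 degrees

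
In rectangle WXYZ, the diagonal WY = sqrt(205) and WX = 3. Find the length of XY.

Using the Pythagorean theorem: d^2 = a^2 + b^2
b^2 = d^2 - a^2
b^2 = 205 - 9
b^2 = 196
b = sqrt(196) = 14

14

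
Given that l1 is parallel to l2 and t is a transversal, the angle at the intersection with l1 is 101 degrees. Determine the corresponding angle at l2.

When a transversal crosses parallel lines, angles in the same position at each intersection are called corresponding angles.
These are always equal, so the answer is 101 degrees.

101 degrees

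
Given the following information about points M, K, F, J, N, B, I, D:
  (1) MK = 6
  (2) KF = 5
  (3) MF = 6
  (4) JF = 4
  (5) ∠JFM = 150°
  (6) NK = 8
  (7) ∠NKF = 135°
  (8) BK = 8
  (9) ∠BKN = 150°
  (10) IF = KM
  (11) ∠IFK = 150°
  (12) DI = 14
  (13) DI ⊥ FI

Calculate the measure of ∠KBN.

Step 1: By the law of cosines on triangle BKN: BN² = 8² + 8² − 2·8·8·cos(150°) = 238.85, so BN ≈ 15.45.
Step 2: By the inverse law of cosines on triangle KBN: cos(∠KBN) = (8² + 15.45² − 8²) / (2·8·15.45) = 238.85/247.28 = 0.9659, so ∠KBN = 15°.

Therefore, the measure of angle ∠KBN = 15°.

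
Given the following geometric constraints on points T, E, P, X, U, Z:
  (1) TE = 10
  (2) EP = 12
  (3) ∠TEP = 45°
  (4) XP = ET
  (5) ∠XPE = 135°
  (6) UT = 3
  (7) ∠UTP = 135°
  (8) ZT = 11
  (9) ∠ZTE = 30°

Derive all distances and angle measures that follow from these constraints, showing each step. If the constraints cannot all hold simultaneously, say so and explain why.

The constraints are consistent.

From the given relations:
  XP = ET = 10

Step 1: From TE = 10, EP = 12, and ∠TEP = 45°, by the law of cosines:
  TP² = TE² + EP² - 2·TE·EP·cos(45°) = 100 + 144 - 169.7 = 74.29
  TP ≈ 8.62

Step 2: From EP = 12, PX = 10, and ∠EPX = 135°, by the law of cosines:
  EX² = EP² + PX² - 2·EP·PX·cos(135°) = 144 + 100 + 169.7 = 413.7
  EX ≈ 20.34

Step 3: From ET = 10, TZ = 11, and ∠ETZ = 30°, by the law of cosines:
  EZ² = ET² + TZ² - 2·ET·TZ·cos(30°) = 100 + 121 - 190.5 = 30.47
  EZ ≈ 5.52

Step 4: From PT = 8.62, TU = 3, and ∠PTU = 135°, by the law of cosines:
  PU² = PT² + TU² - 2·PT·TU·cos(135°) = 74.29 + 9 + 36.57 = 119.9
  PU ≈ 10.95

Step 5: From TE = 10, TP = 8.62, EP = 12, by the inverse law of cosines:
  cos(∠ETP) = (TE² + TP² - EP²) / (2·TE·TP)
  ∠ETP = 79.88°

Step 6: From EP = 12, EX = 20.34, PX = 10, by the inverse law of cosines:
  cos(∠PEX) = (EP² + EX² - PX²) / (2·EP·EX)
  ∠PEX = 20.34°

Step 7: From ET = 10, EZ = 5.52, TZ = 11, by the inverse law of cosines:
  cos(∠TEZ) = (ET² + EZ² - TZ²) / (2·ET·EZ)
  ∠TEZ = 85.08°

Step 8: From PE = 12, PT = 8.62, ET = 10, by the inverse law of cosines:
  cos(∠EPT) = (PE² + PT² - ET²) / (2·PE·PT)
  ∠EPT = 55.12°

Step 9: From XE = 20.34, XP = 10, EP = 12, by the inverse law of cosines:
  cos(∠EXP) = (XE² + XP² - EP²) / (2·XE·XP)
  ∠EXP = 24.66°

Step 10: From ZE = 5.52, ZT = 11, ET = 10, by the inverse law of cosines:
  cos(∠EZT) = (ZE² + ZT² - ET²) / (2·ZE·ZT)
  ∠EZT = 64.92°

Step 11: From PT = 8.62, PU = 10.95, TU = 3, by the inverse law of cosines:
  cos(∠TPU) = (PT² + PU² - TU²) / (2·PT·PU)
  ∠TPU = 11.17°

Step 12: From UP = 10.95, UT = 3, PT = 8.62, by the inverse law of cosines:
  cos(∠PUT) = (UP² + UT² - PT²) / (2·UP·UT)
  ∠PUT = 33.83°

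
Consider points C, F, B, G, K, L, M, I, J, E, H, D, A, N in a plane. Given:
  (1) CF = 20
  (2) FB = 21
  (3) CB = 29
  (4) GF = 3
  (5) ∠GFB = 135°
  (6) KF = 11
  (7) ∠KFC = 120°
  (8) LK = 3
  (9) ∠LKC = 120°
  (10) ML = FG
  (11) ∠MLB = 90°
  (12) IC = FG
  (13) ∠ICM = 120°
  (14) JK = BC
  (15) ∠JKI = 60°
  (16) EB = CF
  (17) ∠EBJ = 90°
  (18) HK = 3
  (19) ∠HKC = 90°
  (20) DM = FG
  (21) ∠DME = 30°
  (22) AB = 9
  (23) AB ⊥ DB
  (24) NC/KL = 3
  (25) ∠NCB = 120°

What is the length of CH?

Step 1: By the law of cosines on triangle CFK: CK² = 20² + 11² − 2·20·11·cos(120°) = 741, so CK ≈ 27.22.
Step 2: By the law of cosines on triangle CKH: CH² = 27.22² + 3² − 2·27.22·3·cos(90°) = 750, so CH = 5·√30.

Therefore, the length of CH = 5·√30.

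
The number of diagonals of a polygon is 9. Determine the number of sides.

Using d = n(n - 3)/2, we solve 9 = n(n - 3)/2.
So n(n - 3) = 18.
Testing n = 6: 6 * 3 = 18 = 18. Correct.
The polygon has 6 sides.

6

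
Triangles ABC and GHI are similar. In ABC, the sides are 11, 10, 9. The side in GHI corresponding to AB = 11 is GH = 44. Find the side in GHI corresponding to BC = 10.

Since the triangles are similar, the ratio of corresponding sides is constant.
Scale factor k = GH / AB = 44 / 11 = 4
HI = k * BC = 4 * 10 = 40

40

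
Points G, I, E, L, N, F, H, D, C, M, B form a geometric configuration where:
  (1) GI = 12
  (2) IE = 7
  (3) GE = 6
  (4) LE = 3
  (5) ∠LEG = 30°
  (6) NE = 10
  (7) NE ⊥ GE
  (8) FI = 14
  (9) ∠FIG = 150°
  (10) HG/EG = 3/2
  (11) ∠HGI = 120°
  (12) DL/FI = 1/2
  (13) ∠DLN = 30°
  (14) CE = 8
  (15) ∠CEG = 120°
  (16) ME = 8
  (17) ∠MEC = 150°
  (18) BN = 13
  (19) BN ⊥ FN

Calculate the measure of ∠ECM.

Step 1: By the law of cosines on triangle CEM: CM² = 8² + 8² − 2·8·8·cos(150°) = 238.85, so CM ≈ 15.45.
Step 2: By the inverse law of cosines on triangle ECM: cos(∠ECM) = (8² + 15.45² − 8²) / (2·8·15.45) = 238.85/247.28 = 0.9659, so ∠ECM = 15°.

Therefore, the measure of angle ∠ECM = 15°.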